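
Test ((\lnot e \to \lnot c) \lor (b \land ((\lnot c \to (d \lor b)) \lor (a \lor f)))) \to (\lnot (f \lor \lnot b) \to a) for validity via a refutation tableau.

Not valid

Assume the negation and expand:
Initial set: {\lnot (((\lnot e \to \lnot c) \lor (b \land ((\lnot c \to (d \lor b)) \lor (a \lor f)))) \to (\lnot (f \lor \lnot b) \to a))}.
\lnot (((\lnot e \to \lnot c) \lor (b \land ((\lnot c \to (d \lor b)) \lor (a \lor f)))) \to (\lnot (f \lor \lnot b) \to a)): α-rule — add ((\lnot e \to \lnot c) \lor (b \land ((\lnot c \to (d \lor b)) \lor (a \lor f)))), \lnot (\lnot (f \lor \lnot b) \to a).
\lnot (\lnot (f \lor \lnot b) \to a): α-rule — add \lnot (f \lor \lnot b), \lnot a.
\lnot (f \lor \lnot b): α-rule — add \lnot f, \lnot \lnot b.
((\lnot e \to \lnot c) \lor (b \land ((\lnot c \to (d \lor b)) \lor (a \lor f)))): β-rule — branch into (\lnot e \to \lnot c)  //  (b \land ((\lnot c \to (d \lor b)) \lor (a \lor f))).
  branch 1 (add (\lnot e \to \lnot c)):
    (\lnot e \to \lnot c): β-rule — branch into \lnot \lnot e  //  \lnot c.
      branch 1.1 (add \lnot \lnot e):
        ○ open, literals {a=F, b=T, e=T, f=F}.
      branch 1.2 (add \lnot c):
        ○ open, literals {a=F, b=T, c=F, f=F}.
  branch 2 (add (b \land ((\lnot c \to (d \lor b)) \lor (a \lor f)))):
    (b \land ((\lnot c \to (d \lor b)) \lor (a \lor f))): α-rule — add b, ((\lnot c \to (d \lor b)) \lor (a \lor f)).
    ((\lnot c \to (d \lor b)) \lor (a \lor f)): β-rule — branch into (\lnot c \to (d \lor b))  //  (a \lor f).
      branch 2.1 (add (\lnot c \to (d \lor b))):
        (\lnot c \to (d \lor b)): β-rule — branch into \lnot \lnot c  //  (d \lor b).
          branch 2.1.1 (add \lnot \lnot c):
            ○ open, literals {a=F, b=T, c=T, f=F}.
          branch 2.1.2 (add (d \lor b)):
            (d \lor b): β-rule — branch into d  //  b.
              branch 2.1.2.1 (add d):
                ○ open, literals {a=F, b=T, d=T, f=F}.
              branch 2.1.2.2 (add b):
                ○ open, literals {a=F, b=T, f=F}.
      branch 2.2 (add (a \lor f)):
        (a \lor f): β-rule — branch into a  //  f.
          branch 2.2.1 (add a):
            × closes — contains both a and \lnot a.
          branch 2.2.2 (add f):
            × closes — contains both f and \lnot f.
2 branches closed, 5 open.
An open branch gives a countermodel: a=F, b=T, e=T, f=F (unmentioned atoms arbitrary); under it the original formula is false.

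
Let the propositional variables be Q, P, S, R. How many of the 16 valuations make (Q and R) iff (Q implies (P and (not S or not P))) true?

4

Initial set: {((Q and R) iff (Q implies (P and (not S or not P))))}.
((Q and R) iff (Q implies (P and (not S or not P)))): β-rule — branch into (Q and R), (Q implies (P and (not S or not P)))  //  not (Q and R), not (Q implies (P and (not S or not P))).
  branch 1 (add (Q and R), (Q implies (P and (not S or not P)))):
    (Q and R): α-rule — add Q, R.
    (Q implies (P and (not S or not P))): β-rule — branch into not Q  //  (P and (not S or not P)).
      branch 1.1 (add not Q):
        × closes — contains both Q and not Q.
      branch 1.2 (add (P and (not S or not P))):
        (P and (not S or not P)): α-rule — add P, (not S or not P).
        (not S or not P): β-rule — branch into not S  //  not P.
          branch 1.2.1 (add not S):
            ○ open, literals {P=T, Q=T, R=T, S=F}.
          branch 1.2.2 (add not P):
            × closes — contains both P and not P.
  branch 2 (add not (Q and R), not (Q implies (P and (not S or not P)))):
    not (Q implies (P and (not S or not P))): α-rule — add Q, not (P and (not S or not P)).
    not (Q and R): β-rule — branch into not Q  //  not R.
      branch 2.1 (add not Q):
        × closes — contains both Q and not Q.
      branch 2.2 (add not R):
        not (P and (not S or not P)): β-rule — branch into not P  //  not (not S or not P).
          branch 2.2.1 (add not P):
            ○ open, literals {P=F, Q=T, R=F}.
          branch 2.2.2 (add not (not S or not P)):
            not (not S or not P): α-rule — add not not S, not not P.
            ○ open, literals {P=T, Q=T, R=F, S=T}.
3 branches closed, 3 open.
Each open branch fixes some atoms; the unmentioned ones are free. Counting distinct full assignments: branch {P=T, Q=T, R=T, S=F} (none free) contributes 1 new; branch {P=F, Q=T, R=F} (S) contributes 2 new; branch {P=T, Q=T, R=F, S=T} (none free) contributes 1 new. Total: 4.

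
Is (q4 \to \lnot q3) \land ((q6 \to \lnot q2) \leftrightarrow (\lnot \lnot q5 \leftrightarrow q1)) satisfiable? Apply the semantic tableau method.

Satisfiable

Initial set: {((q4 \to \lnot q3) \land ((q6 \to \lnot q2) \leftrightarrow (\lnot \lnot q5 \leftrightarrow q1)))}.
((q4 \to \lnot q3) \land ((q6 \to \lnot q2) \leftrightarrow (\lnot \lnot q5 \leftrightarrow q1))): α-rule — add (q4 \to \lnot q3), ((q6 \to \lnot q2) \leftrightarrow (\lnot \lnot q5 \leftrightarrow q1)).
(q4 \to \lnot q3): β-rule — branch into \lnot q4  //  \lnot q3.
  branch 1 (add \lnot q4):
    ((q6 \to \lnot q2) \leftrightarrow (\lnot \lnot q5 \leftrightarrow q1)): β-rule — branch into (q6 \to \lnot q2), (\lnot \lnot q5 \leftrightarrow q1)  //  \lnot (q6 \to \lnot q2), \lnot (\lnot \lnot q5 \leftrightarrow q1).
      branch 1.1 (add (q6 \to \lnot q2), (\lnot \lnot q5 \leftrightarrow q1)):
        (q6 \to \lnot q2): β-rule — branch into \lnot q6  //  \lnot q2.
          branch 1.1.1 (add \lnot q6):
            (\lnot \lnot q5 \leftrightarrow q1): β-rule — branch into \lnot \lnot q5, q1  //  \lnot \lnot \lnot q5, \lnot q1.
              branch 1.1.1.1 (add \lnot \lnot q5, q1):
                \lnot \lnot q5: drop double negation, giving q5.
                ○ open, literals {q1=1, q4=0, q5=1, q6=0}.
              branch 1.1.1.2 (add \lnot \lnot \lnot q5, \lnot q1):
                \lnot \lnot \lnot q5: drop double negation, giving \lnot q5.
                ○ open, literals {q1=0, q4=0, q5=0, q6=0}.
          branch 1.1.2 (add \lnot q2):
            (\lnot \lnot q5 \leftrightarrow q1): β-rule — branch into \lnot \lnot q5, q1  //  \lnot \lnot \lnot q5, \lnot q1.
              branch 1.1.2.1 (add \lnot \lnot q5, q1):
                \lnot \lnot q5: drop double negation, giving q5.
                ○ open, literals {q1=1, q2=0, q4=0, q5=1}.
              branch 1.1.2.2 (add \lnot \lnot \lnot q5, \lnot q1):
                \lnot \lnot \lnot q5: drop double negation, giving \lnot q5.
                ○ open, literals {q1=0, q2=0, q4=0, q5=0}.
      branch 1.2 (add \lnot (q6 \to \lnot q2), \lnot (\lnot \lnot q5 \leftrightarrow q1)):
        \lnot (q6 \to \lnot q2): α-rule — add q6, \lnot \lnot q2.
        \lnot (\lnot \lnot q5 \leftrightarrow q1): β-rule — branch into \lnot \lnot q5, \lnot q1  //  \lnot \lnot \lnot q5, q1.
          branch 1.2.1 (add \lnot \lnot q5, \lnot q1):
            \lnot \lnot q5: drop double negation, giving q5.
            ○ open, literals {q1=0, q2=1, q4=0, q5=1, q6=1}.
          branch 1.2.2 (add \lnot \lnot \lnot q5, q1):
            \lnot \lnot \lnot q5: drop double negation, giving \lnot q5.
            ○ open, literals {q1=1, q2=1, q4=0, q5=0, q6=1}.
  branch 2 (add \lnot q3):
    ((q6 \to \lnot q2) \leftrightarrow (\lnot \lnot q5 \leftrightarrow q1)): β-rule — branch into (q6 \to \lnot q2), (\lnot \lnot q5 \leftrightarrow q1)  //  \lnot (q6 \to \lnot q2), \lnot (\lnot \lnot q5 \leftrightarrow q1).
      branch 2.1 (add (q6 \to \lnot q2), (\lnot \lnot q5 \leftrightarrow q1)):
        (q6 \to \lnot q2): β-rule — branch into \lnot q6  //  \lnot q2.
          branch 2.1.1 (add \lnot q6):
            (\lnot \lnot q5 \leftrightarrow q1): β-rule — branch into \lnot \lnot q5, q1  //  \lnot \lnot \lnot q5, \lnot q1.
              branch 2.1.1.1 (add \lnot \lnot q5, q1):
                \lnot \lnot q5: drop double negation, giving q5.
                ○ open, literals {q1=1, q3=0, q5=1, q6=0}.
              branch 2.1.1.2 (add \lnot \lnot \lnot q5, \lnot q1):
                \lnot \lnot \lnot q5: drop double negation, giving \lnot q5.
                ○ open, literals {q1=0, q3=0, q5=0, q6=0}.
          branch 2.1.2 (add \lnot q2):
            (\lnot \lnot q5 \leftrightarrow q1): β-rule — branch into \lnot \lnot q5, q1  //  \lnot \lnot \lnot q5, \lnot q1.
              branch 2.1.2.1 (add \lnot \lnot q5, q1):
                \lnot \lnot q5: drop double negation, giving q5.
                ○ open, literals {q1=1, q2=0, q3=0, q5=1}.
              branch 2.1.2.2 (add \lnot \lnot \lnot q5, \lnot q1):
                \lnot \lnot \lnot q5: drop double negation, giving \lnot q5.
                ○ open, literals {q1=0, q2=0, q3=0, q5=0}.
      branch 2.2 (add \lnot (q6 \to \lnot q2), \lnot (\lnot \lnot q5 \leftrightarrow q1)):
        \lnot (q6 \to \lnot q2): α-rule — add q6, \lnot \lnot q2.
        \lnot (\lnot \lnot q5 \leftrightarrow q1): β-rule — branch into \lnot \lnot q5, \lnot q1  //  \lnot \lnot \lnot q5, q1.
          branch 2.2.1 (add \lnot \lnot q5, \lnot q1):
            \lnot \lnot q5: drop double negation, giving q5.
            ○ open, literals {q1=0, q2=1, q3=0, q5=1, q6=1}.
          branch 2.2.2 (add \lnot \lnot \lnot q5, q1):
            \lnot \lnot \lnot q5: drop double negation, giving \lnot q5.
            ○ open, literals {q1=1, q2=1, q3=0, q5=0, q6=1}.
0 branches closed, 12 open.
An open branch gives a satisfying assignment: q1=1, q4=0, q5=1, q6=0.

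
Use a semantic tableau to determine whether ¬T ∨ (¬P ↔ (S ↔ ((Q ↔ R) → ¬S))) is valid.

Assume the negation and expand:
Initial set: {¬(¬T ∨ (¬P ↔ (S ↔ ((Q ↔ R) → ¬S))))}.
¬(¬T ∨ (¬P ↔ (S ↔ ((Q ↔ R) → ¬S)))): α-rule — add ¬¬T, ¬(¬P ↔ (S ↔ ((Q ↔ R) → ¬S))).
¬(¬P ↔ (S ↔ ((Q ↔ R) → ¬S))): β-rule — branch into ¬P, ¬(S ↔ ((Q ↔ R) → ¬S))  //  ¬¬P, (S ↔ ((Q ↔ R) → ¬S)).
  branch 1 (add ¬P, ¬(S ↔ ((Q ↔ R) → ¬S))):
    ¬(S ↔ ((Q ↔ R) → ¬S)): β-rule — branch into S, ¬((Q ↔ R) → ¬S)  //  ¬S, ((Q ↔ R) → ¬S).
      branch 1.1 (add S, ¬((Q ↔ R) → ¬S)):
        ¬((Q ↔ R) → ¬S): α-rule — add (Q ↔ R), ¬¬S.
        (Q ↔ R): β-rule — branch into Q, R  //  ¬Q, ¬R.
          branch 1.1.1 (add Q, R):
            ○ open, literals {P=false, Q=true, R=true, S=true, T=true}.
          branch 1.1.2 (add ¬Q, ¬R):
            ○ open, literals {P=false, Q=false, R=false, S=true, T=true}.
      branch 1.2 (add ¬S, ((Q ↔ R) → ¬S)):
        ((Q ↔ R) → ¬S): β-rule — branch into ¬(Q ↔ R)  //  ¬S.
          branch 1.2.1 (add ¬(Q ↔ R)):
            ¬(Q ↔ R): β-rule — branch into Q, ¬R  //  ¬Q, R.
              branch 1.2.1.1 (add Q, ¬R):
                ○ open, literals {P=false, Q=true, R=false, S=false, T=true}.
              branch 1.2.1.2 (add ¬Q, R):
                ○ open, literals {P=false, Q=false, R=true, S=false, T=true}.
          branch 1.2.2 (add ¬S):
            ○ open, literals {P=false, S=false, T=true}.
  branch 2 (add ¬¬P, (S ↔ ((Q ↔ R) → ¬S))):
    (S ↔ ((Q ↔ R) → ¬S)): β-rule — branch into S, ((Q ↔ R) → ¬S)  //  ¬S, ¬((Q ↔ R) → ¬S).
      branch 2.1 (add S, ((Q ↔ R) → ¬S)):
        ((Q ↔ R) → ¬S): β-rule — branch into ¬(Q ↔ R)  //  ¬S.
          branch 2.1.1 (add ¬(Q ↔ R)):
            ¬(Q ↔ R): β-rule — branch into Q, ¬R  //  ¬Q, R.
              branch 2.1.1.1 (add Q, ¬R):
                ○ open, literals {P=true, Q=true, R=false, S=true, T=true}.
              branch 2.1.1.2 (add ¬Q, R):
                ○ open, literals {P=true, Q=false, R=true, S=true, T=true}.
          branch 2.1.2 (add ¬S):
            × closes — contains both S and ¬S.
      branch 2.2 (add ¬S, ¬((Q ↔ R) → ¬S)):
        ¬((Q ↔ R) → ¬S): α-rule — add (Q ↔ R), ¬¬S.
        × closes — contains both S and ¬S.
2 branches closed, 7 open.
An open branch gives a countermodel: P=false, Q=true, R=true, S=true, T=true (unmentioned atoms arbitrary); under it the original formula is false.

Not valid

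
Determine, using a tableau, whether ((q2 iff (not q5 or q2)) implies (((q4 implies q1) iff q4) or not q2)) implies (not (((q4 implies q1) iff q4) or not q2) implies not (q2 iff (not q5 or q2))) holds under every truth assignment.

Assume the negation and expand:
Initial set: {F (((q2 iff (not q5 or q2)) implies (((q4 implies q1) iff q4) or not q2)) implies (not (((q4 implies q1) iff q4) or not q2) implies not (q2 iff (not q5 or q2))))}.
F (((q2 iff (not q5 or q2)) implies (((q4 implies q1) iff q4) or not q2)) implies (not (((q4 implies q1) iff q4) or not q2) implies not (q2 iff (not q5 or q2)))): α-rule — add T ((q2 iff (not q5 or q2)) implies (((q4 implies q1) iff q4) or not q2)), F (not (((q4 implies q1) iff q4) or not q2) implies not (q2 iff (not q5 or q2))).
F (not (((q4 implies q1) iff q4) or not q2) implies not (q2 iff (not q5 or q2))): α-rule — add T not (((q4 implies q1) iff q4) or not q2), F not (q2 iff (not q5 or q2)).
T not (((q4 implies q1) iff q4) or not q2): α-rule — add F ((q4 implies q1) iff q4), F not q2.
T ((q2 iff (not q5 or q2)) implies (((q4 implies q1) iff q4) or not q2)): β-rule — branch into F (q2 iff (not q5 or q2))  //  T (((q4 implies q1) iff q4) or not q2).
  branch 1 (add F (q2 iff (not q5 or q2))):
    F not (q2 iff (not q5 or q2)): β-rule — branch into T q2, T (not q5 or q2)  //  F q2, F (not q5 or q2).
      branch 1.1 (add T q2, T (not q5 or q2)):
        F ((q4 implies q1) iff q4): β-rule — branch into T (q4 implies q1), F q4  //  F (q4 implies q1), T q4.
          branch 1.1.1 (add T (q4 implies q1), F q4):
            F (q2 iff (not q5 or q2)): β-rule — branch into T q2, F (not q5 or q2)  //  F q2, T (not q5 or q2).
              branch 1.1.1.1 (add T q2, F (not q5 or q2)):
                F (not q5 or q2): α-rule — add F not q5, F q2.
                × closes — contains both q2 and not q2.
              branch 1.1.1.2 (add F q2, T (not q5 or q2)):
                × closes — contains both q2 and not q2.
          branch 1.1.2 (add F (q4 implies q1), T q4):
            F (q4 implies q1): α-rule — add T q4, F q1.
            F (q2 iff (not q5 or q2)): β-rule — branch into T q2, F (not q5 or q2)  //  F q2, T (not q5 or q2).
              branch 1.1.2.1 (add T q2, F (not q5 or q2)):
                F (not q5 or q2): α-rule — add F not q5, F q2.
                × closes — contains both q2 and not q2.
              branch 1.1.2.2 (add F q2, T (not q5 or q2)):
                × closes — contains both q2 and not q2.
      branch 1.2 (add F q2, F (not q5 or q2)):
        × closes — contains both q2 and not q2.
  branch 2 (add T (((q4 implies q1) iff q4) or not q2)):
    F not (q2 iff (not q5 or q2)): β-rule — branch into T q2, T (not q5 or q2)  //  F q2, F (not q5 or q2).
      branch 2.1 (add T q2, T (not q5 or q2)):
        F ((q4 implies q1) iff q4): β-rule — branch into T (q4 implies q1), F q4  //  F (q4 implies q1), T q4.
          branch 2.1.1 (add T (q4 implies q1), F q4):
            T (((q4 implies q1) iff q4) or not q2): β-rule — branch into T ((q4 implies q1) iff q4)  //  T not q2.
              branch 2.1.1.1 (add T ((q4 implies q1) iff q4)):
                T (not q5 or q2): β-rule — branch into T not q5  //  T q2.
                  branch 2.1.1.1.1 (add T not q5):
                    T (q4 implies q1): β-rule — branch into F q4  //  T q1.
                      branch 2.1.1.1.1.1 (add F q4):
                        T ((q4 implies q1) iff q4): β-rule — branch into T (q4 implies q1), T q4  //  F (q4 implies q1), F q4.
                          branch 2.1.1.1.1.1.1 (add T (q4 implies q1), T q4):
                            × closes — contains both q4 and not q4.
                          branch 2.1.1.1.1.1.2 (add F (q4 implies q1), F q4):
                            F (q4 implies q1): α-rule — add T q4, F q1.
                            × closes — contains both q4 and not q4.
                      branch 2.1.1.1.1.2 (add T q1):
                        T ((q4 implies q1) iff q4): β-rule — branch into T (q4 implies q1), T q4  //  F (q4 implies q1), F q4.
                          branch 2.1.1.1.1.2.1 (add T (q4 implies q1), T q4):
                            × closes — contains both q4 and not q4.
                          branch 2.1.1.1.1.2.2 (add F (q4 implies q1), F q4):
                            F (q4 implies q1): α-rule — add T q4, F q1.
                            × closes — contains both q4 and not q4.
                  branch 2.1.1.1.2 (add T q2):
                    T (q4 implies q1): β-rule — branch into F q4  //  T q1.
                      branch 2.1.1.1.2.1 (add F q4):
                        T ((q4 implies q1) iff q4): β-rule — branch into T (q4 implies q1), T q4  //  F (q4 implies q1), F q4.
                          branch 2.1.1.1.2.1.1 (add T (q4 implies q1), T q4):
                            × closes — contains both q4 and not q4.
                          branch 2.1.1.1.2.1.2 (add F (q4 implies q1), F q4):
                            F (q4 implies q1): α-rule — add T q4, F q1.
                            × closes — contains both q4 and not q4.
                      branch 2.1.1.1.2.2 (add T q1):
                        T ((q4 implies q1) iff q4): β-rule — branch into T (q4 implies q1), T q4  //  F (q4 implies q1), F q4.
                          branch 2.1.1.1.2.2.1 (add T (q4 implies q1), T q4):
                            × closes — contains both q4 and not q4.
                          branch 2.1.1.1.2.2.2 (add F (q4 implies q1), F q4):
                            F (q4 implies q1): α-rule — add T q4, F q1.
                            × closes — contains both q4 and not q4.
              branch 2.1.1.2 (add T not q2):
                × closes — contains both q2 and not q2.
          branch 2.1.2 (add F (q4 implies q1), T q4):
            F (q4 implies q1): α-rule — add T q4, F q1.
            T (((q4 implies q1) iff q4) or not q2): β-rule — branch into T ((q4 implies q1) iff q4)  //  T not q2.
              branch 2.1.2.1 (add T ((q4 implies q1) iff q4)):
                T (not q5 or q2): β-rule — branch into T not q5  //  T q2.
                  branch 2.1.2.1.1 (add T not q5):
                    T ((q4 implies q1) iff q4): β-rule — branch into T (q4 implies q1), T q4  //  F (q4 implies q1), F q4.
                      branch 2.1.2.1.1.1 (add T (q4 implies q1), T q4):
                        T (q4 implies q1): β-rule — branch into F q4  //  T q1.
                          branch 2.1.2.1.1.1.1 (add F q4):
                            × closes — contains both q4 and not q4.
                          branch 2.1.2.1.1.1.2 (add T q1):
                            × closes — contains both q1 and not q1.
                      branch 2.1.2.1.1.2 (add F (q4 implies q1), F q4):
                        × closes — contains both q4 and not q4.
                  branch 2.1.2.1.2 (add T q2):
                    T ((q4 implies q1) iff q4): β-rule — branch into T (q4 implies q1), T q4  //  F (q4 implies q1), F q4.
                      branch 2.1.2.1.2.1 (add T (q4 implies q1), T q4):
                        T (q4 implies q1): β-rule — branch into F q4  //  T q1.
                          branch 2.1.2.1.2.1.1 (add F q4):
                            × closes — contains both q4 and not q4.
                          branch 2.1.2.1.2.1.2 (add T q1):
                            × closes — contains both q1 and not q1.
                      branch 2.1.2.1.2.2 (add F (q4 implies q1), F q4):
                        × closes — contains both q4 and not q4.
              branch 2.1.2.2 (add T not q2):
                × closes — contains both q2 and not q2.
      branch 2.2 (add F q2, F (not q5 or q2)):
        × closes — contains both q2 and not q2.
All 22 branches close.
Every branch closed, so the negation is unsatisfiable and the formula is valid.

Valid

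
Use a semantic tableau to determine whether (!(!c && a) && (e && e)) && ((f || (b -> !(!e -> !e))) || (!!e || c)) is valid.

Assume the negation and expand:
Initial set: {!((!(!c && a) && (e && e)) && ((f || (b -> !(!e -> !e))) || (!!e || c)))}.
!((!(!c && a) && (e && e)) && ((f || (b -> !(!e -> !e))) || (!!e || c))): β-rule — branch into !(!(!c && a) && (e && e))  //  !((f || (b -> !(!e -> !e))) || (!!e || c)).
  branch 1 (add !(!(!c && a) && (e && e))):
    !(!(!c && a) && (e && e)): β-rule — branch into !!(!c && a)  //  !(e && e).
      branch 1.1 (add !!(!c && a)):
        !!(!c && a): α-rule — add !c, a.
        ○ open, literals {a=1, c=0}.
      branch 1.2 (add !(e && e)):
        !(e && e): β-rule — branch into !e  //  !e.
          branch 1.2.1 (add !e):
            ○ open, literals {e=0}.
          branch 1.2.2 (add !e):
            ○ open, literals {e=0}.
  branch 2 (add !((f || (b -> !(!e -> !e))) || (!!e || c))):
    !((f || (b -> !(!e -> !e))) || (!!e || c)): α-rule — add !(f || (b -> !(!e -> !e))), !(!!e || c).
    !(f || (b -> !(!e -> !e))): α-rule — add !f, !(b -> !(!e -> !e)).
    !(!!e || c): α-rule — add !!!e, !c.
    !(b -> !(!e -> !e)): α-rule — add b, !!(!e -> !e).
    !!!e: drop double negation, giving !e.
    !!(!e -> !e): β-rule — branch into !!e  //  !e.
      branch 2.1 (add !!e):
        × closes — contains both e and !e.
      branch 2.2 (add !e):
        ○ open, literals {b=1, c=0, e=0, f=0}.
1 branch closed, 4 open.
An open branch gives a countermodel: a=1, c=0 (unmentioned atoms arbitrary); under it the original formula is false.

Not valid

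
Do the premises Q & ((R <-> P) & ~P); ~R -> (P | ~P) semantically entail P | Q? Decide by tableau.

Initial set: {(Q & ((R <-> P) & ~P)); (~R -> (P | ~P)); ~(P | Q)}.
(Q & ((R <-> P) & ~P)): α-rule — add Q, ((R <-> P) & ~P).
~(P | Q): α-rule — add ~P, ~Q.
× closes — contains both Q and ~Q.
All 1 branch closes.
Every branch closed, so the premises entail the conclusion.

Yes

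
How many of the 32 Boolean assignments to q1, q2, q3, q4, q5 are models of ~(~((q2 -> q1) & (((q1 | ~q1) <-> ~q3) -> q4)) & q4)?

28

Initial set: {T ~(~((q2 -> q1) & (((q1 | ~q1) <-> ~q3) -> q4)) & q4)}.
T ~(~((q2 -> q1) & (((q1 | ~q1) <-> ~q3) -> q4)) & q4): β-rule — branch into F ~((q2 -> q1) & (((q1 | ~q1) <-> ~q3) -> q4))  //  F q4.
  branch 1 (add F ~((q2 -> q1) & (((q1 | ~q1) <-> ~q3) -> q4))):
    F ~((q2 -> q1) & (((q1 | ~q1) <-> ~q3) -> q4)): α-rule — add T (q2 -> q1), T (((q1 | ~q1) <-> ~q3) -> q4).
    T (q2 -> q1): β-rule — branch into F q2  //  T q1.
      branch 1.1 (add F q2):
        T (((q1 | ~q1) <-> ~q3) -> q4): β-rule — branch into F ((q1 | ~q1) <-> ~q3)  //  T q4.
          branch 1.1.1 (add F ((q1 | ~q1) <-> ~q3)):
            F ((q1 | ~q1) <-> ~q3): β-rule — branch into T (q1 | ~q1), F ~q3  //  F (q1 | ~q1), T ~q3.
              branch 1.1.1.1 (add T (q1 | ~q1), F ~q3):
                T (q1 | ~q1): β-rule — branch into T q1  //  T ~q1.
                  branch 1.1.1.1.1 (add T q1):
                    ○ open, literals {q1=true, q2=false, q3=true}.
                  branch 1.1.1.1.2 (add T ~q1):
                    ○ open, literals {q1=false, q2=false, q3=true}.
              branch 1.1.1.2 (add F (q1 | ~q1), T ~q3):
                F (q1 | ~q1): α-rule — add F q1, F ~q1.
                × closes — contains both q1 and ~q1.
          branch 1.1.2 (add T q4):
            ○ open, literals {q2=false, q4=true}.
      branch 1.2 (add T q1):
        T (((q1 | ~q1) <-> ~q3) -> q4): β-rule — branch into F ((q1 | ~q1) <-> ~q3)  //  T q4.
          branch 1.2.1 (add F ((q1 | ~q1) <-> ~q3)):
            F ((q1 | ~q1) <-> ~q3): β-rule — branch into T (q1 | ~q1), F ~q3  //  F (q1 | ~q1), T ~q3.
              branch 1.2.1.1 (add T (q1 | ~q1), F ~q3):
                T (q1 | ~q1): β-rule — branch into T q1  //  T ~q1.
                  branch 1.2.1.1.1 (add T q1):
                    ○ open, literals {q1=true, q3=true}.
                  branch 1.2.1.1.2 (add T ~q1):
                    × closes — contains both q1 and ~q1.
              branch 1.2.1.2 (add F (q1 | ~q1), T ~q3):
                F (q1 | ~q1): α-rule — add F q1, F ~q1.
                × closes — contains both q1 and ~q1.
          branch 1.2.2 (add T q4):
            ○ open, literals {q1=true, q4=true}.
  branch 2 (add F q4):
    ○ open, literals {q4=false}.
3 branches closed, 6 open.
Each open branch fixes some atoms; the unmentioned ones are free. Counting distinct full assignments: branch {q1=true, q2=false, q3=true} (q4, q5) contributes 4 new; branch {q1=false, q2=false, q3=true} (q4, q5) contributes 4 new; branch {q2=false, q4=true} (q1, q3, q5) contributes 4 new; branch {q1=true, q3=true} (q2, q4, q5) contributes 4 new; branch {q1=true, q4=true} (q2, q3, q5) contributes 2 new; branch {q4=false} (q1, q2, q3, q5) contributes 10 new. Total: 28.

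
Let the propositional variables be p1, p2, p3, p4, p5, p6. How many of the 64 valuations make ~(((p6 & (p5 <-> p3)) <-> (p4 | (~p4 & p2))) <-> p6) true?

Initial set: {~(((p6 & (p5 <-> p3)) <-> (p4 | (~p4 & p2))) <-> p6)}.
~(((p6 & (p5 <-> p3)) <-> (p4 | (~p4 & p2))) <-> p6): β-rule — branch into ((p6 & (p5 <-> p3)) <-> (p4 | (~p4 & p2))), ~p6  //  ~((p6 & (p5 <-> p3)) <-> (p4 | (~p4 & p2))), p6.
  branch 1 (add ((p6 & (p5 <-> p3)) <-> (p4 | (~p4 & p2))), ~p6):
    ((p6 & (p5 <-> p3)) <-> (p4 | (~p4 & p2))): β-rule — branch into (p6 & (p5 <-> p3)), (p4 | (~p4 & p2))  //  ~(p6 & (p5 <-> p3)), ~(p4 | (~p4 & p2)).
      branch 1.1 (add (p6 & (p5 <-> p3)), (p4 | (~p4 & p2))):
        (p6 & (p5 <-> p3)): α-rule — add p6, (p5 <-> p3).
        × closes — contains both p6 and ~p6.
      branch 1.2 (add ~(p6 & (p5 <-> p3)), ~(p4 | (~p4 & p2))):
        ~(p4 | (~p4 & p2)): α-rule — add ~p4, ~(~p4 & p2).
        ~(p6 & (p5 <-> p3)): β-rule — branch into ~p6  //  ~(p5 <-> p3).
          branch 1.2.1 (add ~p6):
            ~(~p4 & p2): β-rule — branch into ~~p4  //  ~p2.
              branch 1.2.1.1 (add ~~p4):
                × closes — contains both p4 and ~p4.
              branch 1.2.1.2 (add ~p2):
                ○ open, literals {p2=false, p4=false, p6=false}.
          branch 1.2.2 (add ~(p5 <-> p3)):
            ~(~p4 & p2): β-rule — branch into ~~p4  //  ~p2.
              branch 1.2.2.1 (add ~~p4):
                × closes — contains both p4 and ~p4.
              branch 1.2.2.2 (add ~p2):
                ~(p5 <-> p3): β-rule — branch into p5, ~p3  //  ~p5, p3.
                  branch 1.2.2.2.1 (add p5, ~p3):
                    ○ open, literals {p2=false, p3=false, p4=false, p5=true, p6=false}.
                  branch 1.2.2.2.2 (add ~p5, p3):
                    ○ open, literals {p2=false, p3=true, p4=false, p5=false, p6=false}.
  branch 2 (add ~((p6 & (p5 <-> p3)) <-> (p4 | (~p4 & p2))), p6):
    ~((p6 & (p5 <-> p3)) <-> (p4 | (~p4 & p2))): β-rule — branch into (p6 & (p5 <-> p3)), ~(p4 | (~p4 & p2))  //  ~(p6 & (p5 <-> p3)), (p4 | (~p4 & p2)).
      branch 2.1 (add (p6 & (p5 <-> p3)), ~(p4 | (~p4 & p2))):
        (p6 & (p5 <-> p3)): α-rule — add p6, (p5 <-> p3).
        ~(p4 | (~p4 & p2)): α-rule — add ~p4, ~(~p4 & p2).
        (p5 <-> p3): β-rule — branch into p5, p3  //  ~p5, ~p3.
          branch 2.1.1 (add p5, p3):
            ~(~p4 & p2): β-rule — branch into ~~p4  //  ~p2.
              branch 2.1.1.1 (add ~~p4):
                × closes — contains both p4 and ~p4.
              branch 2.1.1.2 (add ~p2):
                ○ open, literals {p2=false, p3=true, p4=false, p5=true, p6=true}.
          branch 2.1.2 (add ~p5, ~p3):
            ~(~p4 & p2): β-rule — branch into ~~p4  //  ~p2.
              branch 2.1.2.1 (add ~~p4):
                × closes — contains both p4 and ~p4.
              branch 2.1.2.2 (add ~p2):
                ○ open, literals {p2=false, p3=false, p4=false, p5=false, p6=true}.
      branch 2.2 (add ~(p6 & (p5 <-> p3)), (p4 | (~p4 & p2))):
        ~(p6 & (p5 <-> p3)): β-rule — branch into ~p6  //  ~(p5 <-> p3).
          branch 2.2.1 (add ~p6):
            × closes — contains both p6 and ~p6.
          branch 2.2.2 (add ~(p5 <-> p3)):
            (p4 | (~p4 & p2)): β-rule — branch into p4  //  (~p4 & p2).
              branch 2.2.2.1 (add p4):
                ~(p5 <-> p3): β-rule — branch into p5, ~p3  //  ~p5, p3.
                  branch 2.2.2.1.1 (add p5, ~p3):
                    ○ open, literals {p3=false, p4=true, p5=true, p6=true}.
                  branch 2.2.2.1.2 (add ~p5, p3):
                    ○ open, literals {p3=true, p4=true, p5=false, p6=true}.
              branch 2.2.2.2 (add (~p4 & p2)):
                (~p4 & p2): α-rule — add ~p4, p2.
                ~(p5 <-> p3): β-rule — branch into p5, ~p3  //  ~p5, p3.
                  branch 2.2.2.2.1 (add p5, ~p3):
                    ○ open, literals {p2=true, p3=false, p4=false, p5=true, p6=true}.
                  branch 2.2.2.2.2 (add ~p5, p3):
                    ○ open, literals {p2=true, p3=true, p4=false, p5=false, p6=true}.
6 branches closed, 9 open.
Each open branch fixes some atoms; the unmentioned ones are free. Counting distinct full assignments: branch {p2=false, p4=false, p6=false} (p1, p3, p5) contributes 8 new; branch {p2=false, p3=false, p4=false, p5=true, p6=false} (p1) contributes 0 new; branch {p2=false, p3=true, p4=false, p5=false, p6=false} (p1) contributes 0 new; branch {p2=false, p3=true, p4=false, p5=true, p6=true} (p1) contributes 2 new; branch {p2=false, p3=false, p4=false, p5=false, p6=true} (p1) contributes 2 new; branch {p3=false, p4=true, p5=true, p6=true} (p1, p2) contributes 4 new; branch {p3=true, p4=true, p5=false, p6=true} (p1, p2) contributes 4 new; branch {p2=true, p3=false, p4=false, p5=true, p6=true} (p1) contributes 2 new; branch {p2=true, p3=true, p4=false, p5=false, p6=true} (p1) contributes 2 new. Total: 24.

24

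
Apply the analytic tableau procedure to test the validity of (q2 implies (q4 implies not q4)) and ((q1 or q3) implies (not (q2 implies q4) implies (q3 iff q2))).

Not valid

Assume the negation and expand:
Initial set: {F ((q2 implies (q4 implies not q4)) and ((q1 or q3) implies (not (q2 implies q4) implies (q3 iff q2))))}.
F ((q2 implies (q4 implies not q4)) and ((q1 or q3) implies (not (q2 implies q4) implies (q3 iff q2)))): β-rule — branch into F (q2 implies (q4 implies not q4))  //  F ((q1 or q3) implies (not (q2 implies q4) implies (q3 iff q2))).
  branch 1 (add F (q2 implies (q4 implies not q4))):
    F (q2 implies (q4 implies not q4)): α-rule — add T q2, F (q4 implies not q4).
    F (q4 implies not q4): α-rule — add T q4, F not q4.
    ○ open, literals {q2=1, q4=1}.
  branch 2 (add F ((q1 or q3) implies (not (q2 implies q4) implies (q3 iff q2)))):
    F ((q1 or q3) implies (not (q2 implies q4) implies (q3 iff q2))): α-rule — add T (q1 or q3), F (not (q2 implies q4) implies (q3 iff q2)).
    F (not (q2 implies q4) implies (q3 iff q2)): α-rule — add T not (q2 implies q4), F (q3 iff q2).
    T not (q2 implies q4): α-rule — add T q2, F q4.
    T (q1 or q3): β-rule — branch into T q1  //  T q3.
      branch 2.1 (add T q1):
        F (q3 iff q2): β-rule — branch into T q3, F q2  //  F q3, T q2.
          branch 2.1.1 (add T q3, F q2):
            × closes — contains both q2 and not q2.
          branch 2.1.2 (add F q3, T q2):
            ○ open, literals {q1=1, q2=1, q3=0, q4=0}.
      branch 2.2 (add T q3):
        F (q3 iff q2): β-rule — branch into T q3, F q2  //  F q3, T q2.
          branch 2.2.1 (add T q3, F q2):
            × closes — contains both q2 and not q2.
          branch 2.2.2 (add F q3, T q2):
            × closes — contains both q3 and not q3.
3 branches closed, 2 open.
An open branch gives a countermodel: q2=1, q4=1 (unmentioned atoms arbitrary); under it the original formula is false.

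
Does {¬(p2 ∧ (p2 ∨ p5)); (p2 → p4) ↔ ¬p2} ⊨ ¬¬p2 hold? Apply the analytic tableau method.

Initial set: {¬(p2 ∧ (p2 ∨ p5)); ((p2 → p4) ↔ ¬p2); ¬¬¬p2}.
¬¬¬p2: drop double negation, giving ¬p2.
¬(p2 ∧ (p2 ∨ p5)): β-rule — branch into ¬p2  //  ¬(p2 ∨ p5).
  branch 1 (add ¬p2):
    ((p2 → p4) ↔ ¬p2): β-rule — branch into (p2 → p4), ¬p2  //  ¬(p2 → p4), ¬¬p2.
      branch 1.1 (add (p2 → p4), ¬p2):
        (p2 → p4): β-rule — branch into ¬p2  //  p4.
          branch 1.1.1 (add ¬p2):
            ○ open, literals {p2=false}.
          branch 1.1.2 (add p4):
            ○ open, literals {p2=false, p4=true}.
      branch 1.2 (add ¬(p2 → p4), ¬¬p2):
        × closes — contains both p2 and ¬p2.
  branch 2 (add ¬(p2 ∨ p5)):
    ¬(p2 ∨ p5): α-rule — add ¬p2, ¬p5.
    ((p2 → p4) ↔ ¬p2): β-rule — branch into (p2 → p4), ¬p2  //  ¬(p2 → p4), ¬¬p2.
      branch 2.1 (add (p2 → p4), ¬p2):
        (p2 → p4): β-rule — branch into ¬p2  //  p4.
          branch 2.1.1 (add ¬p2):
            ○ open, literals {p2=false, p5=false}.
          branch 2.1.2 (add p4):
            ○ open, literals {p2=false, p4=true, p5=false}.
      branch 2.2 (add ¬(p2 → p4), ¬¬p2):
        × closes — contains both p2 and ¬p2.
2 branches closed, 4 open.
An open branch gives a countermodel: p2=false (unmentioned atoms arbitrary); the premises hold there but the conclusion fails.

No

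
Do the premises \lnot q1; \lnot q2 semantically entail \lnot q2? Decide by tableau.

Yes

Initial set: {\lnot q1; \lnot q2; \lnot \lnot q2}.
× closes — contains both q2 and \lnot q2.
All 1 branch closes.
Every branch closed, so the premises entail the conclusion.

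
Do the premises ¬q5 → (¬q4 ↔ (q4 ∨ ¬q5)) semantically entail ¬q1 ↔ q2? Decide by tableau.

Initial set: {(¬q5 → (¬q4 ↔ (q4 ∨ ¬q5))); ¬(¬q1 ↔ q2)}.
(¬q5 → (¬q4 ↔ (q4 ∨ ¬q5))): β-rule — branch into ¬¬q5  //  (¬q4 ↔ (q4 ∨ ¬q5)).
  branch 1 (add ¬¬q5):
    ¬(¬q1 ↔ q2): β-rule — branch into ¬q1, ¬q2  //  ¬¬q1, q2.
      branch 1.1 (add ¬q1, ¬q2):
        ○ open, literals {q1=0, q2=0, q5=1}.
      branch 1.2 (add ¬¬q1, q2):
        ○ open, literals {q1=1, q2=1, q5=1}.
  branch 2 (add (¬q4 ↔ (q4 ∨ ¬q5))):
    ¬(¬q1 ↔ q2): β-rule — branch into ¬q1, ¬q2  //  ¬¬q1, q2.
      branch 2.1 (add ¬q1, ¬q2):
        (¬q4 ↔ (q4 ∨ ¬q5)): β-rule — branch into ¬q4, (q4 ∨ ¬q5)  //  ¬¬q4, ¬(q4 ∨ ¬q5).
          branch 2.1.1 (add ¬q4, (q4 ∨ ¬q5)):
            (q4 ∨ ¬q5): β-rule — branch into q4  //  ¬q5.
              branch 2.1.1.1 (add q4):
                × closes — contains both q4 and ¬q4.
              branch 2.1.1.2 (add ¬q5):
                ○ open, literals {q1=0, q2=0, q4=0, q5=0}.
          branch 2.1.2 (add ¬¬q4, ¬(q4 ∨ ¬q5)):
            ¬(q4 ∨ ¬q5): α-rule — add ¬q4, ¬¬q5.
            × closes — contains both q4 and ¬q4.
      branch 2.2 (add ¬¬q1, q2):
        (¬q4 ↔ (q4 ∨ ¬q5)): β-rule — branch into ¬q4, (q4 ∨ ¬q5)  //  ¬¬q4, ¬(q4 ∨ ¬q5).
          branch 2.2.1 (add ¬q4, (q4 ∨ ¬q5)):
            (q4 ∨ ¬q5): β-rule — branch into q4  //  ¬q5.
              branch 2.2.1.1 (add q4):
                × closes — contains both q4 and ¬q4.
              branch 2.2.1.2 (add ¬q5):
                ○ open, literals {q1=1, q2=1, q4=0, q5=0}.
          branch 2.2.2 (add ¬¬q4, ¬(q4 ∨ ¬q5)):
            ¬(q4 ∨ ¬q5): α-rule — add ¬q4, ¬¬q5.
            × closes — contains both q4 and ¬q4.
4 branches closed, 4 open.
An open branch gives a countermodel: q1=0, q2=0, q5=1 (unmentioned atoms arbitrary); the premises hold there but the conclusion fails.

No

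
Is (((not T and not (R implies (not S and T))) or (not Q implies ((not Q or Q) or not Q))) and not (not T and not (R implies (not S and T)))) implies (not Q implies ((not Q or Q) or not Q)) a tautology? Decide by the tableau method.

Assume the negation and expand:
Initial set: {not ((((not T and not (R implies (not S and T))) or (not Q implies ((not Q or Q) or not Q))) and not (not T and not (R implies (not S and T)))) implies (not Q implies ((not Q or Q) or not Q)))}.
not ((((not T and not (R implies (not S and T))) or (not Q implies ((not Q or Q) or not Q))) and not (not T and not (R implies (not S and T)))) implies (not Q implies ((not Q or Q) or not Q))): α-rule — add (((not T and not (R implies (not S and T))) or (not Q implies ((not Q or Q) or not Q))) and not (not T and not (R implies (not S and T)))), not (not Q implies ((not Q or Q) or not Q)).
(((not T and not (R implies (not S and T))) or (not Q implies ((not Q or Q) or not Q))) and not (not T and not (R implies (not S and T)))): α-rule — add ((not T and not (R implies (not S and T))) or (not Q implies ((not Q or Q) or not Q))), not (not T and not (R implies (not S and T))).
not (not Q implies ((not Q or Q) or not Q)): α-rule — add not Q, not ((not Q or Q) or not Q).
not ((not Q or Q) or not Q): α-rule — add not (not Q or Q), not not Q.
× closes — contains both Q and not Q.
All 1 branch closes.
Every branch closed, so the negation is unsatisfiable and the formula is valid.

Valid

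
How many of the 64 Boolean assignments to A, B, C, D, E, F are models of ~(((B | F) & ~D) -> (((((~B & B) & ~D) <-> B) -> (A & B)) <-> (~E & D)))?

Initial set: {~(((B | F) & ~D) -> (((((~B & B) & ~D) <-> B) -> (A & B)) <-> (~E & D)))}.
~(((B | F) & ~D) -> (((((~B & B) & ~D) <-> B) -> (A & B)) <-> (~E & D))): α-rule — add ((B | F) & ~D), ~(((((~B & B) & ~D) <-> B) -> (A & B)) <-> (~E & D)).
((B | F) & ~D): α-rule — add (B | F), ~D.
~(((((~B & B) & ~D) <-> B) -> (A & B)) <-> (~E & D)): β-rule — branch into ((((~B & B) & ~D) <-> B) -> (A & B)), ~(~E & D)  //  ~((((~B & B) & ~D) <-> B) -> (A & B)), (~E & D).
  branch 1 (add ((((~B & B) & ~D) <-> B) -> (A & B)), ~(~E & D)):
    (B | F): β-rule — branch into B  //  F.
      branch 1.1 (add B):
        ((((~B & B) & ~D) <-> B) -> (A & B)): β-rule — branch into ~(((~B & B) & ~D) <-> B)  //  (A & B).
          branch 1.1.1 (add ~(((~B & B) & ~D) <-> B)):
            ~(~E & D): β-rule — branch into ~~E  //  ~D.
              branch 1.1.1.1 (add ~~E):
                ~(((~B & B) & ~D) <-> B): β-rule — branch into ((~B & B) & ~D), ~B  //  ~((~B & B) & ~D), B.
                  branch 1.1.1.1.1 (add ((~B & B) & ~D), ~B):
                    × closes — contains both B and ~B.
                  branch 1.1.1.1.2 (add ~((~B & B) & ~D), B):
                    ~((~B & B) & ~D): β-rule — branch into ~(~B & B)  //  ~~D.
                      branch 1.1.1.1.2.1 (add ~(~B & B)):
                        ~(~B & B): β-rule — branch into ~~B  //  ~B.
                          branch 1.1.1.1.2.1.1 (add ~~B):
                            ○ open, literals {B=1, D=0, E=1}.
                          branch 1.1.1.1.2.1.2 (add ~B):
                            × closes — contains both B and ~B.
                      branch 1.1.1.1.2.2 (add ~~D):
                        × closes — contains both D and ~D.
              branch 1.1.1.2 (add ~D):
                ~(((~B & B) & ~D) <-> B): β-rule — branch into ((~B & B) & ~D), ~B  //  ~((~B & B) & ~D), B.
                  branch 1.1.1.2.1 (add ((~B & B) & ~D), ~B):
                    × closes — contains both B and ~B.
                  branch 1.1.1.2.2 (add ~((~B & B) & ~D), B):
                    ~((~B & B) & ~D): β-rule — branch into ~(~B & B)  //  ~~D.
                      branch 1.1.1.2.2.1 (add ~(~B & B)):
                        ~(~B & B): β-rule — branch into ~~B  //  ~B.
                          branch 1.1.1.2.2.1.1 (add ~~B):
                            ○ open, literals {B=1, D=0}.
                          branch 1.1.1.2.2.1.2 (add ~B):
                            × closes — contains both B and ~B.
                      branch 1.1.1.2.2.2 (add ~~D):
                        × closes — contains both D and ~D.
          branch 1.1.2 (add (A & B)):
            (A & B): α-rule — add A, B.
            ~(~E & D): β-rule — branch into ~~E  //  ~D.
              branch 1.1.2.1 (add ~~E):
                ○ open, literals {A=1, B=1, D=0, E=1}.
              branch 1.1.2.2 (add ~D):
                ○ open, literals {A=1, B=1, D=0}.
      branch 1.2 (add F):
        ((((~B & B) & ~D) <-> B) -> (A & B)): β-rule — branch into ~(((~B & B) & ~D) <-> B)  //  (A & B).
          branch 1.2.1 (add ~(((~B & B) & ~D) <-> B)):
            ~(~E & D): β-rule — branch into ~~E  //  ~D.
              branch 1.2.1.1 (add ~~E):
                ~(((~B & B) & ~D) <-> B): β-rule — branch into ((~B & B) & ~D), ~B  //  ~((~B & B) & ~D), B.
                  branch 1.2.1.1.1 (add ((~B & B) & ~D), ~B):
                    ((~B & B) & ~D): α-rule — add (~B & B), ~D.
                    (~B & B): α-rule — add ~B, B.
                    × closes — contains both B and ~B.
                  branch 1.2.1.1.2 (add ~((~B & B) & ~D), B):
                    ~((~B & B) & ~D): β-rule — branch into ~(~B & B)  //  ~~D.
                      branch 1.2.1.1.2.1 (add ~(~B & B)):
                        ~(~B & B): β-rule — branch into ~~B  //  ~B.
                          branch 1.2.1.1.2.1.1 (add ~~B):
                            ○ open, literals {B=1, D=0, E=1, F=1}.
                          branch 1.2.1.1.2.1.2 (add ~B):
                            × closes — contains both B and ~B.
                      branch 1.2.1.1.2.2 (add ~~D):
                        × closes — contains both D and ~D.
              branch 1.2.1.2 (add ~D):
                ~(((~B & B) & ~D) <-> B): β-rule — branch into ((~B & B) & ~D), ~B  //  ~((~B & B) & ~D), B.
                  branch 1.2.1.2.1 (add ((~B & B) & ~D), ~B):
                    ((~B & B) & ~D): α-rule — add (~B & B), ~D.
                    (~B & B): α-rule — add ~B, B.
                    × closes — contains both B and ~B.
                  branch 1.2.1.2.2 (add ~((~B & B) & ~D), B):
                    ~((~B & B) & ~D): β-rule — branch into ~(~B & B)  //  ~~D.
                      branch 1.2.1.2.2.1 (add ~(~B & B)):
                        ~(~B & B): β-rule — branch into ~~B  //  ~B.
                          branch 1.2.1.2.2.1.1 (add ~~B):
                            ○ open, literals {B=1, D=0, F=1}.
                          branch 1.2.1.2.2.1.2 (add ~B):
                            × closes — contains both B and ~B.
                      branch 1.2.1.2.2.2 (add ~~D):
                        × closes — contains both D and ~D.
          branch 1.2.2 (add (A & B)):
            (A & B): α-rule — add A, B.
            ~(~E & D): β-rule — branch into ~~E  //  ~D.
              branch 1.2.2.1 (add ~~E):
                ○ open, literals {A=1, B=1, D=0, E=1, F=1}.
              branch 1.2.2.2 (add ~D):
                ○ open, literals {A=1, B=1, D=0, F=1}.
  branch 2 (add ~((((~B & B) & ~D) <-> B) -> (A & B)), (~E & D)):
    ~((((~B & B) & ~D) <-> B) -> (A & B)): α-rule — add (((~B & B) & ~D) <-> B), ~(A & B).
    (~E & D): α-rule — add ~E, D.
    × closes — contains both D and ~D.
13 branches closed, 8 open.
Each open branch fixes some atoms; the unmentioned ones are free. Counting distinct full assignments: branch {B=1, D=0, E=1} (A, C, F) contributes 8 new; branch {B=1, D=0} (A, C, E, F) contributes 8 new; branch {A=1, B=1, D=0, E=1} (C, F) contributes 0 new; branch {A=1, B=1, D=0} (C, E, F) contributes 0 new; branch {B=1, D=0, E=1, F=1} (A, C) contributes 0 new; branch {B=1, D=0, F=1} (A, C, E) contributes 0 new; branch {A=1, B=1, D=0, E=1, F=1} (C) contributes 0 new; branch {A=1, B=1, D=0, F=1} (C, E) contributes 0 new. Total: 16.

16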